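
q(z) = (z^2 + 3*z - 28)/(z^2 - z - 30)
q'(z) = (1 - 2*z)*(z^2 + 3*z - 28)/(z^2 - z - 30)^2 + (2*z + 3)/(z^2 - z - 30) = 2*(-2*z^2 - 2*z - 59)/(z^4 - 2*z^3 - 59*z^2 + 60*z + 900)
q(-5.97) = -0.88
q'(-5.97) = -1.76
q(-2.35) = 1.33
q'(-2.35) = -0.27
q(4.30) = -0.21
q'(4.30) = -0.84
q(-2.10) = 1.27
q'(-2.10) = -0.23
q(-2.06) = 1.26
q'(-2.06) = -0.23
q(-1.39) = 1.13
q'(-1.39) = -0.17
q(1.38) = 0.74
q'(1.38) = -0.15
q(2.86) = 0.46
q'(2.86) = -0.27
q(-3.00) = 1.56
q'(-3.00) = -0.44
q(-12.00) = 0.63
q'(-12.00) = -0.04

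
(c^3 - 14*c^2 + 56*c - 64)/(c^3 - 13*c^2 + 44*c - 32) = (c - 2)/(c - 1)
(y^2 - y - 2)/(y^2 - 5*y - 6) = (y - 2)/(y - 6)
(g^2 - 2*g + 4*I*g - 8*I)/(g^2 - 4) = (g + 4*I)/(g + 2)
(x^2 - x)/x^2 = (x - 1)/x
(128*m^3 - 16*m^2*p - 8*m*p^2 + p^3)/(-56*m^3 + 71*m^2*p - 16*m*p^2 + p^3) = (-16*m^2 + p^2)/(7*m^2 - 8*m*p + p^2)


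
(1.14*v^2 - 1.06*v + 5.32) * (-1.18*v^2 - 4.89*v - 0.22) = -1.3452*v^4 - 4.3238*v^3 - 1.345*v^2 - 25.7816*v - 1.1704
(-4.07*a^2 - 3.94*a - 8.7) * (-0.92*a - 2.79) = 3.7444*a^3 + 14.9801*a^2 + 18.9966*a + 24.273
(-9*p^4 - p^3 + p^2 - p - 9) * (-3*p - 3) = 27*p^5 + 30*p^4 + 30*p + 27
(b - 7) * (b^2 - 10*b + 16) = b^3 - 17*b^2 + 86*b - 112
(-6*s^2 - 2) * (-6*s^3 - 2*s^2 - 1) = 36*s^5 + 12*s^4 + 12*s^3 + 10*s^2 + 2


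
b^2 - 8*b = b*(b - 8)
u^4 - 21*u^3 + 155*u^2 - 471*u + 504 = (u - 8)*(u - 7)*(u - 3)^2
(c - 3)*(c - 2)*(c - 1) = c^3 - 6*c^2 + 11*c - 6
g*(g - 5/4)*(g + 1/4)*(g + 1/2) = g^4 - g^3/2 - 13*g^2/16 - 5*g/32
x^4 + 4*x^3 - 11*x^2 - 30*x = x*(x - 3)*(x + 2)*(x + 5)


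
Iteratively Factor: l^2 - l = (l - 1)*(l)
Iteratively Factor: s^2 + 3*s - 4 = (s - 1)*(s + 4)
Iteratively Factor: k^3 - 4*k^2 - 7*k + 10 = (k - 5)*(k^2 + k - 2) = (k - 5)*(k + 2)*(k - 1)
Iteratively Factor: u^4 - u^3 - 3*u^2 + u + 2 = (u - 1)*(u^3 - 3*u - 2) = (u - 1)*(u + 1)*(u^2 - u - 2) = (u - 2)*(u - 1)*(u + 1)*(u + 1)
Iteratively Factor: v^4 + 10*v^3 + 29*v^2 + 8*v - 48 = (v + 3)*(v^3 + 7*v^2 + 8*v - 16) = (v - 1)*(v + 3)*(v^2 + 8*v + 16) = (v - 1)*(v + 3)*(v + 4)*(v + 4)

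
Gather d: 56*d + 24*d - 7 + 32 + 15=80*d + 40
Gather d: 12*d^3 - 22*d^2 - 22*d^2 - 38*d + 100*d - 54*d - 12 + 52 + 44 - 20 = 12*d^3 - 44*d^2 + 8*d + 64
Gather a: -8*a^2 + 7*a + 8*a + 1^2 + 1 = -8*a^2 + 15*a + 2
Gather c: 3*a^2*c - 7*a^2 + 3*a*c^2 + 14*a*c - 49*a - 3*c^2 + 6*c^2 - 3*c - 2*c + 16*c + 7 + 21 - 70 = -7*a^2 - 49*a + c^2*(3*a + 3) + c*(3*a^2 + 14*a + 11) - 42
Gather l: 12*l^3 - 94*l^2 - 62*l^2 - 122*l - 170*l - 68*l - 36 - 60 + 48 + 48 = 12*l^3 - 156*l^2 - 360*l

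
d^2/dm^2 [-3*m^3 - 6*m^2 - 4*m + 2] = -18*m - 12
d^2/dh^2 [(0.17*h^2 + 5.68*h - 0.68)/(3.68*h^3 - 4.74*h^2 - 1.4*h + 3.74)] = (4.60441600000001*h^6 + 461.524992*h^5 - 699.7152*h^4 + 468.528016*h^3 - 990.665208*h^2 + 633.235584*h + 37.461608)/(49.836032*h^9 - 192.572928*h^8 + 191.164224*h^7 + 191.972184*h^6 - 464.150928*h^5 + 108.604392*h^4 + 300.590944*h^3 - 176.912472*h^2 - 58.74792*h + 52.313624)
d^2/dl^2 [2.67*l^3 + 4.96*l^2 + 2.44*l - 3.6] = 16.02*l + 9.92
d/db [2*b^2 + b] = 4*b + 1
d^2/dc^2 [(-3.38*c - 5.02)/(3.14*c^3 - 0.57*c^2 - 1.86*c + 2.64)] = (-199.952688*c^5 - 557.64516*c^4 + 102.079308*c^3 + 502.353036*c^2 + 187.232184*c - 83.03688)/(30.959144*c^9 - 16.859916*c^8 - 51.95601*c^7 + 97.877007*c^6 + 2.426058*c^5 - 95.854644*c^4 + 76.012344*c^3 + 15.482016*c^2 - 38.890368*c + 18.399744)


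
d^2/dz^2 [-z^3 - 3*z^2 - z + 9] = -6*z - 6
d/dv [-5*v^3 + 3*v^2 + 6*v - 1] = -15*v^2 + 6*v + 6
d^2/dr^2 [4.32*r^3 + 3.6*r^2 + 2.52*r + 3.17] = 25.92*r + 7.2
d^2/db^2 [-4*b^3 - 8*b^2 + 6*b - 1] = -24*b - 16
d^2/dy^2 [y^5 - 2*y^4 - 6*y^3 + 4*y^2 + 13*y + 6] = 20*y^3 - 24*y^2 - 36*y + 8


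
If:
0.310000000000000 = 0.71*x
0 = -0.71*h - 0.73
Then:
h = -1.03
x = 0.44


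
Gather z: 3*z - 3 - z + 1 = 2*z - 2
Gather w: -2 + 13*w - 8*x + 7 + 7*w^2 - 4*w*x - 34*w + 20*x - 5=7*w^2 + w*(-4*x - 21) + 12*x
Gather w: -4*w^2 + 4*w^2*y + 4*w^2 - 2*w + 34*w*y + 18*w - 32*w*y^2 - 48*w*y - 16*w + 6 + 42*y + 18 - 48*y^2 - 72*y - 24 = 4*w^2*y + w*(-32*y^2 - 14*y) - 48*y^2 - 30*y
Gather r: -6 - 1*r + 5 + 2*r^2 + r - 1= 2*r^2 - 2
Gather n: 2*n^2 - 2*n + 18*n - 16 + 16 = 2*n^2 + 16*n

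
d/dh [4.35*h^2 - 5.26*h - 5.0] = 8.7*h - 5.26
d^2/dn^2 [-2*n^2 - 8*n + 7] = -4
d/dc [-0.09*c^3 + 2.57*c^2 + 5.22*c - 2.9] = -0.27*c^2 + 5.14*c + 5.22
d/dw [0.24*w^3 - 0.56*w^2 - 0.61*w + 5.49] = 0.72*w^2 - 1.12*w - 0.61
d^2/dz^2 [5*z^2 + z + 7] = 10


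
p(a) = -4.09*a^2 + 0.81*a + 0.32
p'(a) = 0.81 - 8.18*a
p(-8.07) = -272.58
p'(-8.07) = 66.82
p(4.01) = -62.20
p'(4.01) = -31.99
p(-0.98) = -4.40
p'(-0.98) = 8.83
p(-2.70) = -31.68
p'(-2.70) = 22.90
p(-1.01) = -4.67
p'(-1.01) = 9.07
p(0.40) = -0.01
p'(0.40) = -2.46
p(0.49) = -0.27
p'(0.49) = -3.20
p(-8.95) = -334.55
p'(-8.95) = 74.02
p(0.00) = 0.32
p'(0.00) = 0.81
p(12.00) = -578.92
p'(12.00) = -97.35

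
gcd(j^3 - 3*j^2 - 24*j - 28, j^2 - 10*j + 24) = 1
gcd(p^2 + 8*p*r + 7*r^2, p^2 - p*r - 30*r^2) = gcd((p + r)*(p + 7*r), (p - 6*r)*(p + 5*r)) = 1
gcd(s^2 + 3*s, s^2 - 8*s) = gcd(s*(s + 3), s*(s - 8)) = s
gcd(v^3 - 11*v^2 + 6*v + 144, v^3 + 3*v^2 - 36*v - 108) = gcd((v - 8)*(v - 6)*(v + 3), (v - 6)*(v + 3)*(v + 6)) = v^2 - 3*v - 18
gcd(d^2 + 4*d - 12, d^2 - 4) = d - 2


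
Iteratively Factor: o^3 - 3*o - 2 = (o - 2)*(o^2 + 2*o + 1) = (o - 2)*(o + 1)*(o + 1)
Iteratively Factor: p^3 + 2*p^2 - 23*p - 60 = (p - 5)*(p^2 + 7*p + 12) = (p - 5)*(p + 4)*(p + 3)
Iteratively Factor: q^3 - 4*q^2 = (q)*(q^2 - 4*q) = q*(q - 4)*(q)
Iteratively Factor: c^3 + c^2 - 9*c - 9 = (c + 3)*(c^2 - 2*c - 3) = (c + 1)*(c + 3)*(c - 3)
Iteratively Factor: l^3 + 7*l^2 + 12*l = (l + 4)*(l^2 + 3*l) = (l + 3)*(l + 4)*(l)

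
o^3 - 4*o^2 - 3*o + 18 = (o - 3)^2*(o + 2)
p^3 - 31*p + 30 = (p - 5)*(p - 1)*(p + 6)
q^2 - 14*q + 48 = (q - 8)*(q - 6)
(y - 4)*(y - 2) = y^2 - 6*y + 8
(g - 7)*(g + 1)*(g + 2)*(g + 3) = g^4 - g^3 - 31*g^2 - 71*g - 42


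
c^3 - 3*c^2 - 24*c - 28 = (c - 7)*(c + 2)^2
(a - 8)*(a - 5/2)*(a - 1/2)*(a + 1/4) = a^4 - 43*a^3/4 + 45*a^2/2 - 59*a/16 - 5/2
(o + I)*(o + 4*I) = o^2 + 5*I*o - 4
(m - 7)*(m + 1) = m^2 - 6*m - 7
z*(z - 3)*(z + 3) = z^3 - 9*z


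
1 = 1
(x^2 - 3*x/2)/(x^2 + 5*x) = (x - 3/2)/(x + 5)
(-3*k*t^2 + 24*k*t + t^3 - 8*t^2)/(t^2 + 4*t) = (-3*k*t + 24*k + t^2 - 8*t)/(t + 4)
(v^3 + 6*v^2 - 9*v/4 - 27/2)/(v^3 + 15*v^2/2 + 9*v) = (v - 3/2)/v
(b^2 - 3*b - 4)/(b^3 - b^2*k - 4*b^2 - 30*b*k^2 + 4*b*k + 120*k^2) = (b + 1)/(b^2 - b*k - 30*k^2)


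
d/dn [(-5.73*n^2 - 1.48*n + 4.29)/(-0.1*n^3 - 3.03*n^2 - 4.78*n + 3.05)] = (-0.573*n^4 - 0.295999999999999*n^3 + 24.192*n^2 - 8.9556*n + 15.9922)/(0.01*n^6 + 0.606*n^5 + 10.1369*n^4 + 28.3568*n^3 + 4.3654*n^2 - 29.158*n + 9.3025)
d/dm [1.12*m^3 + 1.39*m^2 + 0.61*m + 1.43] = 3.36*m^2 + 2.78*m + 0.61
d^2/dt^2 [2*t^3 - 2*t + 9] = 12*t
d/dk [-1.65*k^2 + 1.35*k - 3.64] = 1.35 - 3.3*k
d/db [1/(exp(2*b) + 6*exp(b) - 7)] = 2*(-exp(b) - 3)*exp(b)/(exp(2*b) + 6*exp(b) - 7)^2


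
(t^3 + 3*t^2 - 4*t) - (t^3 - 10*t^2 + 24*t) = 13*t^2 - 28*t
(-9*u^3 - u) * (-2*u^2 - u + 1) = 18*u^5 + 9*u^4 - 7*u^3 + u^2 - u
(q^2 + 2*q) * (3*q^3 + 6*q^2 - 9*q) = 3*q^5 + 12*q^4 + 3*q^3 - 18*q^2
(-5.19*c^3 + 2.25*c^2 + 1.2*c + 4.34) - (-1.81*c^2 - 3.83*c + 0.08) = -5.19*c^3 + 4.06*c^2 + 5.03*c + 4.26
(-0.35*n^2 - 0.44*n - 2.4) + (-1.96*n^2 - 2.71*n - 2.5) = -2.31*n^2 - 3.15*n - 4.9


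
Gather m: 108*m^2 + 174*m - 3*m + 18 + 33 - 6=108*m^2 + 171*m + 45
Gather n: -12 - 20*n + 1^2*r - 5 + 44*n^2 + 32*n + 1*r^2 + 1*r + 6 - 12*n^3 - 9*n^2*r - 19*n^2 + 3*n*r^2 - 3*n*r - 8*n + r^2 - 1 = -12*n^3 + n^2*(25 - 9*r) + n*(3*r^2 - 3*r + 4) + 2*r^2 + 2*r - 12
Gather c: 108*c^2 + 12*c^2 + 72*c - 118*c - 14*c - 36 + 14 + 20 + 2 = 120*c^2 - 60*c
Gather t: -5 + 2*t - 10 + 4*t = 6*t - 15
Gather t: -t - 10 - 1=-t - 11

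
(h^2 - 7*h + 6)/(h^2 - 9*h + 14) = (h^2 - 7*h + 6)/(h^2 - 9*h + 14)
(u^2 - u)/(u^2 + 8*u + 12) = u*(u - 1)/(u^2 + 8*u + 12)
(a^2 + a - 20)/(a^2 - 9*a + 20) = (a + 5)/(a - 5)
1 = 1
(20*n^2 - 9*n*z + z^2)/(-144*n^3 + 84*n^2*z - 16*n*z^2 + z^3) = (-5*n + z)/(36*n^2 - 12*n*z + z^2)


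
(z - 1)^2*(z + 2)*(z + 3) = z^4 + 3*z^3 - 3*z^2 - 7*z + 6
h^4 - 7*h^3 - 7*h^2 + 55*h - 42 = (h - 7)*(h - 2)*(h - 1)*(h + 3)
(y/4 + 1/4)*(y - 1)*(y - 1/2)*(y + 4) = y^4/4 + 7*y^3/8 - 3*y^2/4 - 7*y/8 + 1/2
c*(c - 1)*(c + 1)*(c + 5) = c^4 + 5*c^3 - c^2 - 5*c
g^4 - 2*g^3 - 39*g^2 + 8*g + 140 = (g - 7)*(g - 2)*(g + 2)*(g + 5)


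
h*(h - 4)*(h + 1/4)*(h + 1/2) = h^4 - 13*h^3/4 - 23*h^2/8 - h/2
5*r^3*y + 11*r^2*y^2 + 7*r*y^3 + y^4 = y*(r + y)^2*(5*r + y)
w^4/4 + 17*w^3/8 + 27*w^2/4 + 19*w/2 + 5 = (w/4 + 1/2)*(w + 2)^2*(w + 5/2)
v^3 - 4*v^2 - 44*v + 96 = (v - 8)*(v - 2)*(v + 6)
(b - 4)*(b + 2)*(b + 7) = b^3 + 5*b^2 - 22*b - 56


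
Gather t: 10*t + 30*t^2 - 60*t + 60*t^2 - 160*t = 90*t^2 - 210*t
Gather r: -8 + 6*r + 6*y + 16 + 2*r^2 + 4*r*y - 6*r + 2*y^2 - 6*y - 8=2*r^2 + 4*r*y + 2*y^2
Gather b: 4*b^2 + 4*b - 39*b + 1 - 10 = 4*b^2 - 35*b - 9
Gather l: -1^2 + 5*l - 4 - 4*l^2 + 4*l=-4*l^2 + 9*l - 5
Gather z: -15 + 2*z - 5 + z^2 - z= z^2 + z - 20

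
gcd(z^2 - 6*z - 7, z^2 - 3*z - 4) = z + 1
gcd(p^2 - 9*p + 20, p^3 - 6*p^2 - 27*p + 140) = p - 4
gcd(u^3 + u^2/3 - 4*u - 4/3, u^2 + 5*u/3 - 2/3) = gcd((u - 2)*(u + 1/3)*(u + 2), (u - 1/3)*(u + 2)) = u + 2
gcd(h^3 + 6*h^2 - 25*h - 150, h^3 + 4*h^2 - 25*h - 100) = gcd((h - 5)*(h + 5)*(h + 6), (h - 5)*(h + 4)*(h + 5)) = h^2 - 25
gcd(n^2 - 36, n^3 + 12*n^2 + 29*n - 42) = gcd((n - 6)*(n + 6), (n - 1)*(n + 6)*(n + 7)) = n + 6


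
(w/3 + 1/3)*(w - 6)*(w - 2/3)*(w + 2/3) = w^4/3 - 5*w^3/3 - 58*w^2/27 + 20*w/27 + 8/9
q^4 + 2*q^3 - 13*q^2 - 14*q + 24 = (q - 3)*(q - 1)*(q + 2)*(q + 4)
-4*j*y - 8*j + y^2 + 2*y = (-4*j + y)*(y + 2)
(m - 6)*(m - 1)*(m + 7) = m^3 - 43*m + 42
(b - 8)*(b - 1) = b^2 - 9*b + 8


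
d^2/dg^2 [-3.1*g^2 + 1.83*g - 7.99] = -6.20000000000000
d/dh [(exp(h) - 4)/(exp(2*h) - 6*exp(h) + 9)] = (5 - exp(h))*exp(h)/(exp(3*h) - 9*exp(2*h) + 27*exp(h) - 27)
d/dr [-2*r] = -2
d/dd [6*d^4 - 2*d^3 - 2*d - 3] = 24*d^3 - 6*d^2 - 2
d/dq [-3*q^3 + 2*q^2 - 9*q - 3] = -9*q^2 + 4*q - 9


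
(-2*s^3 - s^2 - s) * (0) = 0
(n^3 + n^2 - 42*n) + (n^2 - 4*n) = n^3 + 2*n^2 - 46*n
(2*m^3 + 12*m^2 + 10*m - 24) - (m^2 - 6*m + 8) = 2*m^3 + 11*m^2 + 16*m - 32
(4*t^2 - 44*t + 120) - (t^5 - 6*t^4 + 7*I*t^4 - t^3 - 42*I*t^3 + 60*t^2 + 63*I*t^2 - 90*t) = -t^5 + 6*t^4 - 7*I*t^4 + t^3 + 42*I*t^3 - 56*t^2 - 63*I*t^2 + 46*t + 120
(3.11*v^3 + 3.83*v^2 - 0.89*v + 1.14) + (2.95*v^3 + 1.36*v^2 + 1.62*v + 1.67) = 6.06*v^3 + 5.19*v^2 + 0.73*v + 2.81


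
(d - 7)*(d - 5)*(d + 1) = d^3 - 11*d^2 + 23*d + 35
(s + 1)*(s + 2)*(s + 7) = s^3 + 10*s^2 + 23*s + 14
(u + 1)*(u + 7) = u^2 + 8*u + 7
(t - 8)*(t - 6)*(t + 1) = t^3 - 13*t^2 + 34*t + 48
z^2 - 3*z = z*(z - 3)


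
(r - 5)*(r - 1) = r^2 - 6*r + 5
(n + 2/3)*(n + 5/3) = n^2 + 7*n/3 + 10/9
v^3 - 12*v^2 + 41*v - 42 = (v - 7)*(v - 3)*(v - 2)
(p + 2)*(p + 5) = p^2 + 7*p + 10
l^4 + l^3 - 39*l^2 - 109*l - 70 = (l - 7)*(l + 1)*(l + 2)*(l + 5)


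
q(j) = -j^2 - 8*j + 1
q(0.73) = -5.37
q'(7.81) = -23.62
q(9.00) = -152.00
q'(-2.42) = -3.16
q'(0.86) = -9.72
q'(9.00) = -26.00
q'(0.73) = -9.46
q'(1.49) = -10.98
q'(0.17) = -8.34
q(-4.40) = 16.84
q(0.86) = -6.62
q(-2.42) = 14.50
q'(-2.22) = -3.56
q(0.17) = -0.39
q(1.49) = -13.14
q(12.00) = -239.00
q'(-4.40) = 0.80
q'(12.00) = -32.00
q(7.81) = -122.48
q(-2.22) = 13.83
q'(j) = -2*j - 8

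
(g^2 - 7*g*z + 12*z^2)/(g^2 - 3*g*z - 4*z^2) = (g - 3*z)/(g + z)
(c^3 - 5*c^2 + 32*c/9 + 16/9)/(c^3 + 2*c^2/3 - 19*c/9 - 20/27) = 3*(c - 4)/(3*c + 5)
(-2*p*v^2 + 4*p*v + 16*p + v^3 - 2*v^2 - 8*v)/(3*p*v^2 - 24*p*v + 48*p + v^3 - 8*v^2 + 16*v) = (-2*p*v - 4*p + v^2 + 2*v)/(3*p*v - 12*p + v^2 - 4*v)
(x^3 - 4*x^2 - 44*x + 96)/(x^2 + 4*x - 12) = x - 8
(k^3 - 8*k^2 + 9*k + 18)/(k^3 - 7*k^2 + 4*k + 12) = (k - 3)/(k - 2)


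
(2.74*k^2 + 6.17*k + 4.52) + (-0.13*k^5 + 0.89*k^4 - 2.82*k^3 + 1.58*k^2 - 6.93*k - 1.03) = -0.13*k^5 + 0.89*k^4 - 2.82*k^3 + 4.32*k^2 - 0.76*k + 3.49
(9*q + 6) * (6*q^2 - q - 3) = 54*q^3 + 27*q^2 - 33*q - 18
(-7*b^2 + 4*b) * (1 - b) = 7*b^3 - 11*b^2 + 4*b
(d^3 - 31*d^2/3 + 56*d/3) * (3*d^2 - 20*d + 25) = 3*d^5 - 51*d^4 + 863*d^3/3 - 1895*d^2/3 + 1400*d/3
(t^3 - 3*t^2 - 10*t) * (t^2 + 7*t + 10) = t^5 + 4*t^4 - 21*t^3 - 100*t^2 - 100*t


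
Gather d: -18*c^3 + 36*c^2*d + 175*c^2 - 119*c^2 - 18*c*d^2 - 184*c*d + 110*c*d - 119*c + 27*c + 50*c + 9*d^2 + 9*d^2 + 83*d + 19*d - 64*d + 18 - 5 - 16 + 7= -18*c^3 + 56*c^2 - 42*c + d^2*(18 - 18*c) + d*(36*c^2 - 74*c + 38) + 4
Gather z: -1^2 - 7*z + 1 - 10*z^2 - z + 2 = -10*z^2 - 8*z + 2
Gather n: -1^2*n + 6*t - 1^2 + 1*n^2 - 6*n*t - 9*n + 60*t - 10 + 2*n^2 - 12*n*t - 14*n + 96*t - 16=3*n^2 + n*(-18*t - 24) + 162*t - 27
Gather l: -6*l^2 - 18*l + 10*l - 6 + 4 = -6*l^2 - 8*l - 2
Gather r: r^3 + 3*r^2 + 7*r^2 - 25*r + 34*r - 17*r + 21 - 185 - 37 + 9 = r^3 + 10*r^2 - 8*r - 192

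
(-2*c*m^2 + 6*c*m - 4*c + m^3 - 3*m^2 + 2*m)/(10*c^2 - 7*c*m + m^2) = (-m^2 + 3*m - 2)/(5*c - m)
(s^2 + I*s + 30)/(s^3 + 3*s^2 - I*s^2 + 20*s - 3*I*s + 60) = (s + 6*I)/(s^2 + s*(3 + 4*I) + 12*I)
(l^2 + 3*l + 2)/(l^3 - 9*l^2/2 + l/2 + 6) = 2*(l + 2)/(2*l^2 - 11*l + 12)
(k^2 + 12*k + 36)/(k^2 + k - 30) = (k + 6)/(k - 5)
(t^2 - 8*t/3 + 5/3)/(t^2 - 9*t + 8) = (t - 5/3)/(t - 8)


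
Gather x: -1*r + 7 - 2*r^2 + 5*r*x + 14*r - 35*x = -2*r^2 + 13*r + x*(5*r - 35) + 7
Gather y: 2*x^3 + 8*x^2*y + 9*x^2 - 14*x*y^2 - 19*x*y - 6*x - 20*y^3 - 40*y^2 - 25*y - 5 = 2*x^3 + 9*x^2 - 6*x - 20*y^3 + y^2*(-14*x - 40) + y*(8*x^2 - 19*x - 25) - 5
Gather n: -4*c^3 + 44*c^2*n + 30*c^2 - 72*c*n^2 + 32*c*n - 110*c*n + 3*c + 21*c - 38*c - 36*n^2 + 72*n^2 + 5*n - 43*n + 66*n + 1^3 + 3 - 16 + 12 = -4*c^3 + 30*c^2 - 14*c + n^2*(36 - 72*c) + n*(44*c^2 - 78*c + 28)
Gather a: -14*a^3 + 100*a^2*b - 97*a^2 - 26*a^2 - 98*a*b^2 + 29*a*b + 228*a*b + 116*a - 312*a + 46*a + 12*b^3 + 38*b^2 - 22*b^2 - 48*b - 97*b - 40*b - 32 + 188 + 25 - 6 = -14*a^3 + a^2*(100*b - 123) + a*(-98*b^2 + 257*b - 150) + 12*b^3 + 16*b^2 - 185*b + 175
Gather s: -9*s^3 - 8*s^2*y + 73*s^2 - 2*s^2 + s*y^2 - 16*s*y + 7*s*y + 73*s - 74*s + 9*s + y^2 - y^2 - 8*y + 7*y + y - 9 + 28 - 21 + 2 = -9*s^3 + s^2*(71 - 8*y) + s*(y^2 - 9*y + 8)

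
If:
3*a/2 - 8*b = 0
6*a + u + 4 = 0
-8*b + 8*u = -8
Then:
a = -16/33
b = -1/11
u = -12/11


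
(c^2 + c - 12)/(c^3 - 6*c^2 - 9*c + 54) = (c + 4)/(c^2 - 3*c - 18)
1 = 1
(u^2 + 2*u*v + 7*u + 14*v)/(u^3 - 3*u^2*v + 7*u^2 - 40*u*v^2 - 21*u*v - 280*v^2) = (u + 2*v)/(u^2 - 3*u*v - 40*v^2)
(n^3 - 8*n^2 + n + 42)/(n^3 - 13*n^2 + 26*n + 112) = (n - 3)/(n - 8)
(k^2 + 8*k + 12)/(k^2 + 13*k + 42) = (k + 2)/(k + 7)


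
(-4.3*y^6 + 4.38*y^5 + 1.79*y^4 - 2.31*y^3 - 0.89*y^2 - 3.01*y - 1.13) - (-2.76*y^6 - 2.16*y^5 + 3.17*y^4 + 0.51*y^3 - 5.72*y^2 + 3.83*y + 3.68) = -1.54*y^6 + 6.54*y^5 - 1.38*y^4 - 2.82*y^3 + 4.83*y^2 - 6.84*y - 4.81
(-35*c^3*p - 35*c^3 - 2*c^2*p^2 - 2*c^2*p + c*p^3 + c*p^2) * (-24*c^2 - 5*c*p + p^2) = 840*c^5*p + 840*c^5 + 223*c^4*p^2 + 223*c^4*p - 49*c^3*p^3 - 49*c^3*p^2 - 7*c^2*p^4 - 7*c^2*p^3 + c*p^5 + c*p^4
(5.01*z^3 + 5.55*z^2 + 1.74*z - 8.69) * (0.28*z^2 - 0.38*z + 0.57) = 1.4028*z^5 - 0.3498*z^4 + 1.2339*z^3 + 0.0690999999999993*z^2 + 4.294*z - 4.9533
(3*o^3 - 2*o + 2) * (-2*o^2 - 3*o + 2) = -6*o^5 - 9*o^4 + 10*o^3 + 2*o^2 - 10*o + 4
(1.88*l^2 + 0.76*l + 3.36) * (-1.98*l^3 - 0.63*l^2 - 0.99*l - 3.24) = -3.7224*l^5 - 2.6892*l^4 - 8.9928*l^3 - 8.9604*l^2 - 5.7888*l - 10.8864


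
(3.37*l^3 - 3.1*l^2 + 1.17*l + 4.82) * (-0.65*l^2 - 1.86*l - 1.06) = -2.1905*l^5 - 4.2532*l^4 + 1.4333*l^3 - 2.0232*l^2 - 10.2054*l - 5.1092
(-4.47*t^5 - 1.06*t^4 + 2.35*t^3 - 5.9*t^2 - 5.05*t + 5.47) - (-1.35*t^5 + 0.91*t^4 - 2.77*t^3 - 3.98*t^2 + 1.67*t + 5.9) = -3.12*t^5 - 1.97*t^4 + 5.12*t^3 - 1.92*t^2 - 6.72*t - 0.430000000000001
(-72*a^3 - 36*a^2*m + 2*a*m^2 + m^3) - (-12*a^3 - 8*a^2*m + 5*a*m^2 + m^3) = -60*a^3 - 28*a^2*m - 3*a*m^2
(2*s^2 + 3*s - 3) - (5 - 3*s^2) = 5*s^2 + 3*s - 8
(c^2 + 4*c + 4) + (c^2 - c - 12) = 2*c^2 + 3*c - 8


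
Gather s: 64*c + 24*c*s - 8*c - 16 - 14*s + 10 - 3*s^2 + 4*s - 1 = 56*c - 3*s^2 + s*(24*c - 10) - 7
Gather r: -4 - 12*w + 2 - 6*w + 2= -18*w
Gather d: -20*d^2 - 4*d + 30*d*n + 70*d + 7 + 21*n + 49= -20*d^2 + d*(30*n + 66) + 21*n + 56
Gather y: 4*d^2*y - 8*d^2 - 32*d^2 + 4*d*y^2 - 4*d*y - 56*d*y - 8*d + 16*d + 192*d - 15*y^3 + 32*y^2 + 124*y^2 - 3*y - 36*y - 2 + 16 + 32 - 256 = -40*d^2 + 200*d - 15*y^3 + y^2*(4*d + 156) + y*(4*d^2 - 60*d - 39) - 210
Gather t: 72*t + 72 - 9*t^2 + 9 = -9*t^2 + 72*t + 81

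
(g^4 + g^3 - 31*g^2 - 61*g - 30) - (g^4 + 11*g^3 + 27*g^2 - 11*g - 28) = -10*g^3 - 58*g^2 - 50*g - 2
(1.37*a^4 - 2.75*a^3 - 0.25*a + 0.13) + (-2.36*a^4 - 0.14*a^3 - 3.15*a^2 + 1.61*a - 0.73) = -0.99*a^4 - 2.89*a^3 - 3.15*a^2 + 1.36*a - 0.6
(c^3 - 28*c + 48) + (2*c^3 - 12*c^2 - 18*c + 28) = 3*c^3 - 12*c^2 - 46*c + 76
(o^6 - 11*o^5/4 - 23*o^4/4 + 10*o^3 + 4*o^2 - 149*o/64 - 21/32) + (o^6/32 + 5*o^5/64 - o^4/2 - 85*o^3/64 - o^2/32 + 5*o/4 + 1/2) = 33*o^6/32 - 171*o^5/64 - 25*o^4/4 + 555*o^3/64 + 127*o^2/32 - 69*o/64 - 5/32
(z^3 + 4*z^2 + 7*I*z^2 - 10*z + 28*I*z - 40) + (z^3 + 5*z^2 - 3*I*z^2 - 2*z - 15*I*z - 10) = 2*z^3 + 9*z^2 + 4*I*z^2 - 12*z + 13*I*z - 50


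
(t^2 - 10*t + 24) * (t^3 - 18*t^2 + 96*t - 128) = t^5 - 28*t^4 + 300*t^3 - 1520*t^2 + 3584*t - 3072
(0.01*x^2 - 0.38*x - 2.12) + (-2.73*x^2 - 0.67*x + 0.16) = -2.72*x^2 - 1.05*x - 1.96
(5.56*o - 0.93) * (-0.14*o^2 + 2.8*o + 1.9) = -0.7784*o^3 + 15.6982*o^2 + 7.96*o - 1.767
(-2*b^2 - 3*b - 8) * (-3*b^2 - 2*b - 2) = 6*b^4 + 13*b^3 + 34*b^2 + 22*b + 16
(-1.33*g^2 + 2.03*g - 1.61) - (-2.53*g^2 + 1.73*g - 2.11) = 1.2*g^2 + 0.3*g + 0.5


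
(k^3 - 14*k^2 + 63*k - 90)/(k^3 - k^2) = (k^3 - 14*k^2 + 63*k - 90)/(k^2*(k - 1))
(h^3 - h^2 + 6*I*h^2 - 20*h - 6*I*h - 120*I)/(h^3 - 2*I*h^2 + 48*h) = (h^2 - h - 20)/(h*(h - 8*I))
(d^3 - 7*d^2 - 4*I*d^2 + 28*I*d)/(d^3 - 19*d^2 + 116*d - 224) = d*(d - 4*I)/(d^2 - 12*d + 32)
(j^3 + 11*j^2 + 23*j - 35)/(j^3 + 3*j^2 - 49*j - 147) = (j^2 + 4*j - 5)/(j^2 - 4*j - 21)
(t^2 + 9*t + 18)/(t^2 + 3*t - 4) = (t^2 + 9*t + 18)/(t^2 + 3*t - 4)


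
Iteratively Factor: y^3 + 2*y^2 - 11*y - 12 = (y + 1)*(y^2 + y - 12) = (y + 1)*(y + 4)*(y - 3)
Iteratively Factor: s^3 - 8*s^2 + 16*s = (s - 4)*(s^2 - 4*s) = (s - 4)^2*(s)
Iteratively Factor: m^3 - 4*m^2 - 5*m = (m - 5)*(m^2 + m) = (m - 5)*(m + 1)*(m)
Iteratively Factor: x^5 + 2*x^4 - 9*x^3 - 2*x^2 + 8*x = (x + 4)*(x^4 - 2*x^3 - x^2 + 2*x) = (x + 1)*(x + 4)*(x^3 - 3*x^2 + 2*x) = (x - 1)*(x + 1)*(x + 4)*(x^2 - 2*x) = (x - 2)*(x - 1)*(x + 1)*(x + 4)*(x)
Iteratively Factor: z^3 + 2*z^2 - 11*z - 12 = (z - 3)*(z^2 + 5*z + 4) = (z - 3)*(z + 4)*(z + 1)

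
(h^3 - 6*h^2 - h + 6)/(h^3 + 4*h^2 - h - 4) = (h - 6)/(h + 4)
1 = 1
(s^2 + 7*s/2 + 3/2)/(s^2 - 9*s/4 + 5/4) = 2*(2*s^2 + 7*s + 3)/(4*s^2 - 9*s + 5)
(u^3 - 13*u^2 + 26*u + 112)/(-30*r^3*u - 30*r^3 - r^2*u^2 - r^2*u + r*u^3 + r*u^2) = (-u^3 + 13*u^2 - 26*u - 112)/(r*(30*r^2*u + 30*r^2 + r*u^2 + r*u - u^3 - u^2))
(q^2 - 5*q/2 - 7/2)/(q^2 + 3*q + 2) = (q - 7/2)/(q + 2)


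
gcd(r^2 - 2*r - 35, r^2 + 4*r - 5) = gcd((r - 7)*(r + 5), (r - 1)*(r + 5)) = r + 5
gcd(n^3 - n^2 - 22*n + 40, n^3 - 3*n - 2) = n - 2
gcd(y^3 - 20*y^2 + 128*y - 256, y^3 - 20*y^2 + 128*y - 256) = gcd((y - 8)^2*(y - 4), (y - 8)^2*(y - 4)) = y^3 - 20*y^2 + 128*y - 256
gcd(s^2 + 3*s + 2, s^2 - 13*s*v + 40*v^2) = 1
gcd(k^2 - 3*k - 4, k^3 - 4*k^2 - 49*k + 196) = k - 4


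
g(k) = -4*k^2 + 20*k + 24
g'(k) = 20 - 8*k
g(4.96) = 24.79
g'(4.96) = -19.68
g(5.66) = 9.06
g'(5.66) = -25.28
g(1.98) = 47.92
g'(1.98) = 4.16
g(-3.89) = -114.33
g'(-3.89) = 51.12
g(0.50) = 33.00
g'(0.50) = 16.00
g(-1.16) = -4.58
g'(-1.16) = 29.28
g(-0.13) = 21.33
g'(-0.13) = 21.04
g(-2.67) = -57.92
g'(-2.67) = 41.36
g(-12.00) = -792.00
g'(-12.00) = 116.00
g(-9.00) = -480.00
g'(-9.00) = 92.00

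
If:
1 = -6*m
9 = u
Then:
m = -1/6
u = 9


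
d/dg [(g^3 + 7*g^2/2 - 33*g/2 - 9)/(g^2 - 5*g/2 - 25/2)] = (4*g^4 - 20*g^3 - 119*g^2 - 278*g + 735)/(4*g^4 - 20*g^3 - 75*g^2 + 250*g + 625)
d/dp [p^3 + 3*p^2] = 3*p*(p + 2)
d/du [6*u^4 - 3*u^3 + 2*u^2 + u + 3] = 24*u^3 - 9*u^2 + 4*u + 1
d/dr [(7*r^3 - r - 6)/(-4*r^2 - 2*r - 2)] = ((1 - 21*r^2)*(2*r^2 + r + 1) - (4*r + 1)*(-7*r^3 + r + 6))/(2*(2*r^2 + r + 1)^2)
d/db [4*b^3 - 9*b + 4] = 12*b^2 - 9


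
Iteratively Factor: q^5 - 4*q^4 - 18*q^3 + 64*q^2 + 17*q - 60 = (q + 4)*(q^4 - 8*q^3 + 14*q^2 + 8*q - 15) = (q - 1)*(q + 4)*(q^3 - 7*q^2 + 7*q + 15) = (q - 1)*(q + 1)*(q + 4)*(q^2 - 8*q + 15) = (q - 3)*(q - 1)*(q + 1)*(q + 4)*(q - 5)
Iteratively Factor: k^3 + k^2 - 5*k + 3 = (k - 1)*(k^2 + 2*k - 3) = (k - 1)*(k + 3)*(k - 1)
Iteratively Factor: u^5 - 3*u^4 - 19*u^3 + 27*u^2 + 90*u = (u - 5)*(u^4 + 2*u^3 - 9*u^2 - 18*u) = (u - 5)*(u + 3)*(u^3 - u^2 - 6*u) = u*(u - 5)*(u + 3)*(u^2 - u - 6) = u*(u - 5)*(u + 2)*(u + 3)*(u - 3)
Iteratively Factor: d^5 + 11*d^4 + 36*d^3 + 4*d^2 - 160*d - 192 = (d + 3)*(d^4 + 8*d^3 + 12*d^2 - 32*d - 64) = (d + 2)*(d + 3)*(d^3 + 6*d^2 - 32) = (d - 2)*(d + 2)*(d + 3)*(d^2 + 8*d + 16) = (d - 2)*(d + 2)*(d + 3)*(d + 4)*(d + 4)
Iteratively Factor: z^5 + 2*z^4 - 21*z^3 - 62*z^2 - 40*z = (z + 2)*(z^4 - 21*z^2 - 20*z) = z*(z + 2)*(z^3 - 21*z - 20) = z*(z + 1)*(z + 2)*(z^2 - z - 20) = z*(z + 1)*(z + 2)*(z + 4)*(z - 5)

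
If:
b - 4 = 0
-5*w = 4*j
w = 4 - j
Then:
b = 4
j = 20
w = -16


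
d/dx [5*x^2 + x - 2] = 10*x + 1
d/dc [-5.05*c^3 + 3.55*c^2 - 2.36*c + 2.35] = -15.15*c^2 + 7.1*c - 2.36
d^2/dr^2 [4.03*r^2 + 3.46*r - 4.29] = 8.06000000000000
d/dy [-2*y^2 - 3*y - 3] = -4*y - 3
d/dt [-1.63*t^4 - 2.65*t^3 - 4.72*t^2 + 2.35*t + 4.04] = -6.52*t^3 - 7.95*t^2 - 9.44*t + 2.35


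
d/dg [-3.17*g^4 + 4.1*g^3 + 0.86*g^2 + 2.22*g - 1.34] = -12.68*g^3 + 12.3*g^2 + 1.72*g + 2.22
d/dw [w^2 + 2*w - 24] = 2*w + 2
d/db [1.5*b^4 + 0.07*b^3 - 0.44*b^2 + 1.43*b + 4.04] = 6.0*b^3 + 0.21*b^2 - 0.88*b + 1.43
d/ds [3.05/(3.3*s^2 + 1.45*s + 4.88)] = (-20.13*s - 4.4225)/(3.3*s^2 + 1.45*s + 4.88)^2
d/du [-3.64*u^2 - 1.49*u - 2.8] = -7.28*u - 1.49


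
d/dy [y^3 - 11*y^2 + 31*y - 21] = 3*y^2 - 22*y + 31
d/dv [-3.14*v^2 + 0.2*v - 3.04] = 0.2 - 6.28*v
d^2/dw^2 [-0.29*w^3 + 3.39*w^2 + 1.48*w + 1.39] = 6.78 - 1.74*w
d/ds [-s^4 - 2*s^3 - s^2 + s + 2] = -4*s^3 - 6*s^2 - 2*s + 1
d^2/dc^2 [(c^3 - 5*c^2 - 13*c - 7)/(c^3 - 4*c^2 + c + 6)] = 2*(-c^3 - 39*c^2 + 213*c - 277)/(c^6 - 15*c^5 + 93*c^4 - 305*c^3 + 558*c^2 - 540*c + 216)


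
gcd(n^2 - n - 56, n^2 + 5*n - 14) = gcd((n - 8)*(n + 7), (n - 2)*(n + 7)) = n + 7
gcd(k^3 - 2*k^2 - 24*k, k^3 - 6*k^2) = k^2 - 6*k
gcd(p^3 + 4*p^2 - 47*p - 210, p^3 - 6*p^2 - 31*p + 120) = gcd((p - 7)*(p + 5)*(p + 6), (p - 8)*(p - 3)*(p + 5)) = p + 5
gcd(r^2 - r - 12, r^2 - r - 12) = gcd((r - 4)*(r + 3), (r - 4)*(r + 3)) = r^2 - r - 12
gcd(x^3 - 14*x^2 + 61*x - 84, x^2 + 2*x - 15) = x - 3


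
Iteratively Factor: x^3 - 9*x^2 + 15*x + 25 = (x + 1)*(x^2 - 10*x + 25) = (x - 5)*(x + 1)*(x - 5)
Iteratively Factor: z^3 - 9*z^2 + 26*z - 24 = (z - 2)*(z^2 - 7*z + 12) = (z - 3)*(z - 2)*(z - 4)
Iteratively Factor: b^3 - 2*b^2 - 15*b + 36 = (b - 3)*(b^2 + b - 12) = (b - 3)^2*(b + 4)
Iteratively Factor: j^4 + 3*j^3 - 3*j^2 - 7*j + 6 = (j - 1)*(j^3 + 4*j^2 + j - 6) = (j - 1)*(j + 3)*(j^2 + j - 2) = (j - 1)*(j + 2)*(j + 3)*(j - 1)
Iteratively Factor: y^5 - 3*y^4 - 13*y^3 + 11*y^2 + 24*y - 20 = (y - 1)*(y^4 - 2*y^3 - 15*y^2 - 4*y + 20) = (y - 1)*(y + 2)*(y^3 - 4*y^2 - 7*y + 10) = (y - 1)*(y + 2)^2*(y^2 - 6*y + 5) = (y - 1)^2*(y + 2)^2*(y - 5)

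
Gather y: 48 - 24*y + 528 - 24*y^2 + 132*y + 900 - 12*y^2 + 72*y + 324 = -36*y^2 + 180*y + 1800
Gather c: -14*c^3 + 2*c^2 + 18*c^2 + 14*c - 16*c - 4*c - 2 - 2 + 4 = -14*c^3 + 20*c^2 - 6*c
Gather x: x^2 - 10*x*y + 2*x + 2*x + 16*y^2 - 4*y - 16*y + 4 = x^2 + x*(4 - 10*y) + 16*y^2 - 20*y + 4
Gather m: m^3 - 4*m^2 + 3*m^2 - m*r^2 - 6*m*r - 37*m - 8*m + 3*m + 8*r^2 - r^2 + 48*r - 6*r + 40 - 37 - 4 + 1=m^3 - m^2 + m*(-r^2 - 6*r - 42) + 7*r^2 + 42*r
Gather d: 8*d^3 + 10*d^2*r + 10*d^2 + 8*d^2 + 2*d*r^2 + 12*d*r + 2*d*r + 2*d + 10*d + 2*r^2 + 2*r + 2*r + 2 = 8*d^3 + d^2*(10*r + 18) + d*(2*r^2 + 14*r + 12) + 2*r^2 + 4*r + 2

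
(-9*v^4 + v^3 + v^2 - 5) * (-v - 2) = 9*v^5 + 17*v^4 - 3*v^3 - 2*v^2 + 5*v + 10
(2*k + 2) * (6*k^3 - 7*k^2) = 12*k^4 - 2*k^3 - 14*k^2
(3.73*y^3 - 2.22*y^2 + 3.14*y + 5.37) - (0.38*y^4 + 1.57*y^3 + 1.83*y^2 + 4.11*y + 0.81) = -0.38*y^4 + 2.16*y^3 - 4.05*y^2 - 0.97*y + 4.56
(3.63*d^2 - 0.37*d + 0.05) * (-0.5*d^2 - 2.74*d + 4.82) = -1.815*d^4 - 9.7612*d^3 + 18.4854*d^2 - 1.9204*d + 0.241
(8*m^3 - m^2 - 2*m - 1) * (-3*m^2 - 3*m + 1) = -24*m^5 - 21*m^4 + 17*m^3 + 8*m^2 + m - 1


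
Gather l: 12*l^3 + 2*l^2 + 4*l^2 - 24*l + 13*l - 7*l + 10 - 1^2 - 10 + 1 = 12*l^3 + 6*l^2 - 18*l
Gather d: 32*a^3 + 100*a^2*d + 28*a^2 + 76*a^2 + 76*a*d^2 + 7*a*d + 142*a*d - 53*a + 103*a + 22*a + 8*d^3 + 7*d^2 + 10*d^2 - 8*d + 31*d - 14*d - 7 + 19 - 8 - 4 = 32*a^3 + 104*a^2 + 72*a + 8*d^3 + d^2*(76*a + 17) + d*(100*a^2 + 149*a + 9)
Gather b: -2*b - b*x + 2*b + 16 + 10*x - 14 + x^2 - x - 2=-b*x + x^2 + 9*x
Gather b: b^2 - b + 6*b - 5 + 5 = b^2 + 5*b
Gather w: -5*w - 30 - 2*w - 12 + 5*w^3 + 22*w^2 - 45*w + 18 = 5*w^3 + 22*w^2 - 52*w - 24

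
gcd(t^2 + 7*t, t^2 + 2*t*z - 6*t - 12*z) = 1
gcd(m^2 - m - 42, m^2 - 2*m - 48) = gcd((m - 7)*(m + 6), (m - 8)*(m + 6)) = m + 6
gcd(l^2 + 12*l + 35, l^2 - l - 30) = l + 5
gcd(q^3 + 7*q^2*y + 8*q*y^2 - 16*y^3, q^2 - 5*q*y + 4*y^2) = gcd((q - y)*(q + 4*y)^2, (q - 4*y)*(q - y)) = -q + y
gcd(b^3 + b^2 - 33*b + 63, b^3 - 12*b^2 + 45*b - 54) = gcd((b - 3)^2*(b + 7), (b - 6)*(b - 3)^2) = b^2 - 6*b + 9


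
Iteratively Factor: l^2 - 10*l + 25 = (l - 5)*(l - 5)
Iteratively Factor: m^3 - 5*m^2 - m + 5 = (m - 5)*(m^2 - 1) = (m - 5)*(m + 1)*(m - 1)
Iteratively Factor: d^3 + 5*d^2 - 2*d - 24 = (d - 2)*(d^2 + 7*d + 12) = (d - 2)*(d + 3)*(d + 4)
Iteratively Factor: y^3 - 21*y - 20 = (y - 5)*(y^2 + 5*y + 4) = (y - 5)*(y + 4)*(y + 1)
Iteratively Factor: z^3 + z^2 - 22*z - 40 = (z + 4)*(z^2 - 3*z - 10) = (z + 2)*(z + 4)*(z - 5)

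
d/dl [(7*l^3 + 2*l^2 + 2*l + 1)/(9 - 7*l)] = (-98*l^3 + 175*l^2 + 36*l + 25)/(49*l^2 - 126*l + 81)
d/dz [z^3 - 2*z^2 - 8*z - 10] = 3*z^2 - 4*z - 8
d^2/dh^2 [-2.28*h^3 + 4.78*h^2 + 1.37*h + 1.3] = 9.56 - 13.68*h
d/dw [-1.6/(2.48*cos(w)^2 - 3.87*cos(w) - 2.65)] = (6.192 - 7.936*cos(w))*sin(w)/(-2.48*cos(w)^2 + 3.87*cos(w) + 2.65)^2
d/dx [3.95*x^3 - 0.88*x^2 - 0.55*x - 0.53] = 11.85*x^2 - 1.76*x - 0.55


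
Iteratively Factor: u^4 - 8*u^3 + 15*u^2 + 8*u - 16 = (u - 1)*(u^3 - 7*u^2 + 8*u + 16) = (u - 4)*(u - 1)*(u^2 - 3*u - 4) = (u - 4)^2*(u - 1)*(u + 1)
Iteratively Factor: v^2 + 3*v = (v + 3)*(v)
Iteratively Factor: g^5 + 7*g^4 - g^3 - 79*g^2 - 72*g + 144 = (g - 3)*(g^4 + 10*g^3 + 29*g^2 + 8*g - 48) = (g - 3)*(g - 1)*(g^3 + 11*g^2 + 40*g + 48) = (g - 3)*(g - 1)*(g + 4)*(g^2 + 7*g + 12) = (g - 3)*(g - 1)*(g + 3)*(g + 4)*(g + 4)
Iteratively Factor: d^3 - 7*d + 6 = (d - 2)*(d^2 + 2*d - 3) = (d - 2)*(d - 1)*(d + 3)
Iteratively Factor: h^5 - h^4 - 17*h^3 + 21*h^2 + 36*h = (h + 4)*(h^4 - 5*h^3 + 3*h^2 + 9*h) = (h + 1)*(h + 4)*(h^3 - 6*h^2 + 9*h) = (h - 3)*(h + 1)*(h + 4)*(h^2 - 3*h) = (h - 3)^2*(h + 1)*(h + 4)*(h)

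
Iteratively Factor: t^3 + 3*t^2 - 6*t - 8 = (t + 1)*(t^2 + 2*t - 8) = (t - 2)*(t + 1)*(t + 4)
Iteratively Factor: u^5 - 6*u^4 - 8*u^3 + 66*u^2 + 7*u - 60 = (u - 5)*(u^4 - u^3 - 13*u^2 + u + 12) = (u - 5)*(u + 3)*(u^3 - 4*u^2 - u + 4) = (u - 5)*(u - 1)*(u + 3)*(u^2 - 3*u - 4) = (u - 5)*(u - 1)*(u + 1)*(u + 3)*(u - 4)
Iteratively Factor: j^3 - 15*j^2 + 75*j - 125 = (j - 5)*(j^2 - 10*j + 25) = (j - 5)^2*(j - 5)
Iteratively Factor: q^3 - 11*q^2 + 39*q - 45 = (q - 3)*(q^2 - 8*q + 15) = (q - 3)^2*(q - 5)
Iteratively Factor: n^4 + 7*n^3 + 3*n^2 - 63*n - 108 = (n + 3)*(n^3 + 4*n^2 - 9*n - 36) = (n + 3)*(n + 4)*(n^2 - 9) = (n + 3)^2*(n + 4)*(n - 3)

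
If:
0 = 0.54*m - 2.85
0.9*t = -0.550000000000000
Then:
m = 5.28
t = -0.61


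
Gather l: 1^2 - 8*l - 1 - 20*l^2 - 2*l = -20*l^2 - 10*l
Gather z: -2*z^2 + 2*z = -2*z^2 + 2*z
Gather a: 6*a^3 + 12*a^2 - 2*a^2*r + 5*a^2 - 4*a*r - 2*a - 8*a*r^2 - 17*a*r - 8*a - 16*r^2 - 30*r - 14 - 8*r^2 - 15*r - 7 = 6*a^3 + a^2*(17 - 2*r) + a*(-8*r^2 - 21*r - 10) - 24*r^2 - 45*r - 21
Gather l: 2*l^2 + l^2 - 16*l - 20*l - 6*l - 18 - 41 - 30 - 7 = 3*l^2 - 42*l - 96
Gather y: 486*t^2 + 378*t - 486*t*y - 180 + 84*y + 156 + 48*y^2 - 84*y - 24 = 486*t^2 - 486*t*y + 378*t + 48*y^2 - 48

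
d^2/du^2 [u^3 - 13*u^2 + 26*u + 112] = 6*u - 26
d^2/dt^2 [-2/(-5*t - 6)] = 100/(5*t + 6)^3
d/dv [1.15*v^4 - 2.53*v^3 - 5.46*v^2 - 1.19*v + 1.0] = 4.6*v^3 - 7.59*v^2 - 10.92*v - 1.19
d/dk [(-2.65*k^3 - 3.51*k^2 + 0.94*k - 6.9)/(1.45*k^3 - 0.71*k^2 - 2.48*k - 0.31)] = (6.971*k^4 + 10.418*k^3 + 41.8517*k^2 - 7.6218*k - 17.4034)/(2.1025*k^6 - 2.059*k^5 - 6.6879*k^4 + 2.6226*k^3 + 6.5906*k^2 + 1.5376*k + 0.0961)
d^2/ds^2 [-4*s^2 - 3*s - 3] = -8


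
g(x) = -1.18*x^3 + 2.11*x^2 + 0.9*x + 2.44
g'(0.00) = 0.90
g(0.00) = 2.44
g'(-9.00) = -323.82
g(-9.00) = 1025.47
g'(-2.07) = -23.00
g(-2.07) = 20.08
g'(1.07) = 1.36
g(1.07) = 4.37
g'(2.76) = -14.42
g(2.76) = -3.81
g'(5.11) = -69.97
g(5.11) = -95.32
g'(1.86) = -3.50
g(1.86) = 3.82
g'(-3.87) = -68.45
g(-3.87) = 98.95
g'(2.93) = -17.13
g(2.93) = -6.49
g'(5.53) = -84.02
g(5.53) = -127.61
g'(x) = -3.54*x^2 + 4.22*x + 0.9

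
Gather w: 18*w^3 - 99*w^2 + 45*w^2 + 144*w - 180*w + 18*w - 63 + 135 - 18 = 18*w^3 - 54*w^2 - 18*w + 54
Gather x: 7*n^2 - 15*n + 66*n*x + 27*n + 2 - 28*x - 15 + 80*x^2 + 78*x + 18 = 7*n^2 + 12*n + 80*x^2 + x*(66*n + 50) + 5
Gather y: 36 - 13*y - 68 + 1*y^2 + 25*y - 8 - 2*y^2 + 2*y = -y^2 + 14*y - 40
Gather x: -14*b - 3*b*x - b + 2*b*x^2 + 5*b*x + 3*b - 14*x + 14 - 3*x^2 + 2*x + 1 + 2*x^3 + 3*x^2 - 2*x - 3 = 2*b*x^2 - 12*b + 2*x^3 + x*(2*b - 14) + 12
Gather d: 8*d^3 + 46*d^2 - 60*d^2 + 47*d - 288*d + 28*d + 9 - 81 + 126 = 8*d^3 - 14*d^2 - 213*d + 54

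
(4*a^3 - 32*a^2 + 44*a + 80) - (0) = 4*a^3 - 32*a^2 + 44*a + 80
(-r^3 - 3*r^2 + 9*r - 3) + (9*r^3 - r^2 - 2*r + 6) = 8*r^3 - 4*r^2 + 7*r + 3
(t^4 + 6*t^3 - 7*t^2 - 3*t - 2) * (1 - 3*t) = -3*t^5 - 17*t^4 + 27*t^3 + 2*t^2 + 3*t - 2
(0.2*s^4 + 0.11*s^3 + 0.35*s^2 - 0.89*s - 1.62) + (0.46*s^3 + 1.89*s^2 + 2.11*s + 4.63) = 0.2*s^4 + 0.57*s^3 + 2.24*s^2 + 1.22*s + 3.01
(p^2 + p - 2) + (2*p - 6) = p^2 + 3*p - 8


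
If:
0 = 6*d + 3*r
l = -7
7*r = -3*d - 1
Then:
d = 1/11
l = -7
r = -2/11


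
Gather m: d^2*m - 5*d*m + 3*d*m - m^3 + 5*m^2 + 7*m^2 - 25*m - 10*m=-m^3 + 12*m^2 + m*(d^2 - 2*d - 35)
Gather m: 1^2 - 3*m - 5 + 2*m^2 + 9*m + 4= 2*m^2 + 6*m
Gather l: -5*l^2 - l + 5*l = -5*l^2 + 4*l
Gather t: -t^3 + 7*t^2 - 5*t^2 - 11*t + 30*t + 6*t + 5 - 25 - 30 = -t^3 + 2*t^2 + 25*t - 50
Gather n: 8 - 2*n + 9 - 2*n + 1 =18 - 4*n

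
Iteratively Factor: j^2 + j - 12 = (j - 3)*(j + 4)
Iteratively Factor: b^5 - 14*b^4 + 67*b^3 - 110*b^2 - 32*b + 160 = (b + 1)*(b^4 - 15*b^3 + 82*b^2 - 192*b + 160) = (b - 4)*(b + 1)*(b^3 - 11*b^2 + 38*b - 40) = (b - 4)*(b - 2)*(b + 1)*(b^2 - 9*b + 20) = (b - 5)*(b - 4)*(b - 2)*(b + 1)*(b - 4)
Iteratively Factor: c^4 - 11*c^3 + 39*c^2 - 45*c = (c - 3)*(c^3 - 8*c^2 + 15*c) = (c - 5)*(c - 3)*(c^2 - 3*c) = c*(c - 5)*(c - 3)*(c - 3)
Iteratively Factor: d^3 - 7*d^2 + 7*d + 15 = (d - 3)*(d^2 - 4*d - 5) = (d - 3)*(d + 1)*(d - 5)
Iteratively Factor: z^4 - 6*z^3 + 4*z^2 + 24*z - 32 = (z - 2)*(z^3 - 4*z^2 - 4*z + 16) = (z - 2)*(z + 2)*(z^2 - 6*z + 8) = (z - 4)*(z - 2)*(z + 2)*(z - 2)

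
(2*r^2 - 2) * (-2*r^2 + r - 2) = -4*r^4 + 2*r^3 - 2*r + 4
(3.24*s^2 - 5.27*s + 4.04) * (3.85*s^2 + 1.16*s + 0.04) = 12.474*s^4 - 16.5311*s^3 + 9.5704*s^2 + 4.4756*s + 0.1616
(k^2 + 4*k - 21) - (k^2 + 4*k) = -21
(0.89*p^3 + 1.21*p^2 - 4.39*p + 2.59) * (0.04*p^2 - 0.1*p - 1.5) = 0.0356*p^5 - 0.0406*p^4 - 1.6316*p^3 - 1.2724*p^2 + 6.326*p - 3.885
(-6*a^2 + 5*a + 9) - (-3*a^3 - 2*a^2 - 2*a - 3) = 3*a^3 - 4*a^2 + 7*a + 12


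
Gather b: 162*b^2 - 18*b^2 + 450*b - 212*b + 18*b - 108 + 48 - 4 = 144*b^2 + 256*b - 64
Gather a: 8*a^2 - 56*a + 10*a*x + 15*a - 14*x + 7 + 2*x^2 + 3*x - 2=8*a^2 + a*(10*x - 41) + 2*x^2 - 11*x + 5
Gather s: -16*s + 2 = 2 - 16*s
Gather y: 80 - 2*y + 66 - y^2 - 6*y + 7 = -y^2 - 8*y + 153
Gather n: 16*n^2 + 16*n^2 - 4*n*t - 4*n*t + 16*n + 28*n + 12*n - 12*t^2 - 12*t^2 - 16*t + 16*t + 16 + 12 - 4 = 32*n^2 + n*(56 - 8*t) - 24*t^2 + 24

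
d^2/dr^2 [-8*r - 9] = 0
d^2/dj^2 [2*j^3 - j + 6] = 12*j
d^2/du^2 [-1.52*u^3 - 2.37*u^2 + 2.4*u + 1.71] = -9.12*u - 4.74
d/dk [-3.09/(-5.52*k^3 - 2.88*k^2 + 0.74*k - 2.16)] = (-51.1704*k^2 - 17.7984*k + 2.2866)/(5.52*k^3 + 2.88*k^2 - 0.74*k + 2.16)^2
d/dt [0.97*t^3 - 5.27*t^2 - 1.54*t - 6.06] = 2.91*t^2 - 10.54*t - 1.54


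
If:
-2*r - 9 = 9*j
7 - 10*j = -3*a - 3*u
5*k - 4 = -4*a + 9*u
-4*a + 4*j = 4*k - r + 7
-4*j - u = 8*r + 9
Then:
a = -23366/6239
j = -5569/6239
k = 6125/6239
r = -3015/6239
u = -9755/6239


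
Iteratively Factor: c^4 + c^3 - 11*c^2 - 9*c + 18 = (c + 2)*(c^3 - c^2 - 9*c + 9) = (c + 2)*(c + 3)*(c^2 - 4*c + 3) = (c - 1)*(c + 2)*(c + 3)*(c - 3)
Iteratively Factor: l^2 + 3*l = (l + 3)*(l)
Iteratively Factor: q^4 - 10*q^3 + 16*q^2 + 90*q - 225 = (q - 3)*(q^3 - 7*q^2 - 5*q + 75) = (q - 5)*(q - 3)*(q^2 - 2*q - 15) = (q - 5)^2*(q - 3)*(q + 3)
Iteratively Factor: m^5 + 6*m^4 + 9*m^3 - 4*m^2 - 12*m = (m - 1)*(m^4 + 7*m^3 + 16*m^2 + 12*m) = (m - 1)*(m + 2)*(m^3 + 5*m^2 + 6*m) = m*(m - 1)*(m + 2)*(m^2 + 5*m + 6) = m*(m - 1)*(m + 2)*(m + 3)*(m + 2)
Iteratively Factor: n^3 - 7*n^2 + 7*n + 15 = (n - 5)*(n^2 - 2*n - 3) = (n - 5)*(n - 3)*(n + 1)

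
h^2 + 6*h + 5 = (h + 1)*(h + 5)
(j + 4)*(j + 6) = j^2 + 10*j + 24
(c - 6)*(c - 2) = c^2 - 8*c + 12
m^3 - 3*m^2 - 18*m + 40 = (m - 5)*(m - 2)*(m + 4)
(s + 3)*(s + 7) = s^2 + 10*s + 21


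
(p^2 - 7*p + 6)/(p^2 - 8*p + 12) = (p - 1)/(p - 2)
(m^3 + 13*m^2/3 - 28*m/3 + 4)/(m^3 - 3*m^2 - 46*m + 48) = (m - 2/3)/(m - 8)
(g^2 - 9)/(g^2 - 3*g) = (g + 3)/g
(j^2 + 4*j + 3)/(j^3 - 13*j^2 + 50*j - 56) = (j^2 + 4*j + 3)/(j^3 - 13*j^2 + 50*j - 56)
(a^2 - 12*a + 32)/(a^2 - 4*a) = (a - 8)/a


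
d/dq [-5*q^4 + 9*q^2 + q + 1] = -20*q^3 + 18*q + 1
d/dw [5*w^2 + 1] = 10*w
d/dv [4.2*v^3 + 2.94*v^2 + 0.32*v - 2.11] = 12.6*v^2 + 5.88*v + 0.32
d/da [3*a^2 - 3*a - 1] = 6*a - 3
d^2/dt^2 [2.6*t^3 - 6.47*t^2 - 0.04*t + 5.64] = 15.6*t - 12.94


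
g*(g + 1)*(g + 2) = g^3 + 3*g^2 + 2*g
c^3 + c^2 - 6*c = c*(c - 2)*(c + 3)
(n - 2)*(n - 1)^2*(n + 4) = n^4 - 11*n^2 + 18*n - 8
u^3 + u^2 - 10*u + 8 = (u - 2)*(u - 1)*(u + 4)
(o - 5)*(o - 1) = o^2 - 6*o + 5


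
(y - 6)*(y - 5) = y^2 - 11*y + 30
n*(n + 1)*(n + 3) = n^3 + 4*n^2 + 3*n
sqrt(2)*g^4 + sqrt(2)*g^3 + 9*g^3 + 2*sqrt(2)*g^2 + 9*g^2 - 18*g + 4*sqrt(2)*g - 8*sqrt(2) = (g - 1)*(g + 2)*(g + 4*sqrt(2))*(sqrt(2)*g + 1)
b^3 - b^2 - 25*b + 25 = (b - 5)*(b - 1)*(b + 5)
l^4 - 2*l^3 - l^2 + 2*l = l*(l - 2)*(l - 1)*(l + 1)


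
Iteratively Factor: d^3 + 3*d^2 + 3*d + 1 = (d + 1)*(d^2 + 2*d + 1) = (d + 1)^2*(d + 1)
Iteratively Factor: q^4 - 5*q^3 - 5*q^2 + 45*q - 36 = (q - 4)*(q^3 - q^2 - 9*q + 9) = (q - 4)*(q + 3)*(q^2 - 4*q + 3) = (q - 4)*(q - 3)*(q + 3)*(q - 1)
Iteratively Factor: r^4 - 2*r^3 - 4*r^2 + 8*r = (r - 2)*(r^3 - 4*r) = r*(r - 2)*(r^2 - 4) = r*(r - 2)^2*(r + 2)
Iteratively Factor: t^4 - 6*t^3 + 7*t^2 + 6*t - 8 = (t + 1)*(t^3 - 7*t^2 + 14*t - 8) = (t - 4)*(t + 1)*(t^2 - 3*t + 2) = (t - 4)*(t - 1)*(t + 1)*(t - 2)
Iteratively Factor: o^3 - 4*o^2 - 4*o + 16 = (o - 4)*(o^2 - 4) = (o - 4)*(o + 2)*(o - 2)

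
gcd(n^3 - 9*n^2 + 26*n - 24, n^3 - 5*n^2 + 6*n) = n^2 - 5*n + 6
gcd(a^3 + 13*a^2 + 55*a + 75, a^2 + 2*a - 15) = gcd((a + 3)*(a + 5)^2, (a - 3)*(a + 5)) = a + 5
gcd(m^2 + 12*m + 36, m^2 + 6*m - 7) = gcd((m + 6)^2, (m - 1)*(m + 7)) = 1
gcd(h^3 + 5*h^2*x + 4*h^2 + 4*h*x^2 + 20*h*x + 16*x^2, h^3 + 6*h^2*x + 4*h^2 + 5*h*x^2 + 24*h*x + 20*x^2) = h^2 + h*x + 4*h + 4*x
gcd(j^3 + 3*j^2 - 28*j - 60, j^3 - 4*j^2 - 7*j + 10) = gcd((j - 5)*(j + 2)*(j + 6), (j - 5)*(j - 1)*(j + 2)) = j^2 - 3*j - 10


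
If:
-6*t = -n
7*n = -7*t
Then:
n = 0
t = 0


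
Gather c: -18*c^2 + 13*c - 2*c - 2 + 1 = -18*c^2 + 11*c - 1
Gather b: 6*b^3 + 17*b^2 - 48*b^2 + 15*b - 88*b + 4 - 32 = 6*b^3 - 31*b^2 - 73*b - 28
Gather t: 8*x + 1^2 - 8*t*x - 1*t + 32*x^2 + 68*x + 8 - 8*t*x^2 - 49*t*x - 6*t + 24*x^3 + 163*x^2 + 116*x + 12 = t*(-8*x^2 - 57*x - 7) + 24*x^3 + 195*x^2 + 192*x + 21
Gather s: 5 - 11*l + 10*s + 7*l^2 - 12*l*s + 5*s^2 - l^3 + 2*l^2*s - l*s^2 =-l^3 + 7*l^2 - 11*l + s^2*(5 - l) + s*(2*l^2 - 12*l + 10) + 5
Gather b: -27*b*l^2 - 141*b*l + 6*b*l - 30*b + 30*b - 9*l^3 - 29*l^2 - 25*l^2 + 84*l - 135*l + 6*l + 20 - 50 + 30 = b*(-27*l^2 - 135*l) - 9*l^3 - 54*l^2 - 45*l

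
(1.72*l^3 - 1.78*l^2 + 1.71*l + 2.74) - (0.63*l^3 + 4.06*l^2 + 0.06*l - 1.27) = 1.09*l^3 - 5.84*l^2 + 1.65*l + 4.01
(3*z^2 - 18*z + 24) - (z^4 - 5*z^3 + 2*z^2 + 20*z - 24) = -z^4 + 5*z^3 + z^2 - 38*z + 48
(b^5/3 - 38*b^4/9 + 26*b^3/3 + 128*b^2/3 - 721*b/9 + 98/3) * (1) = b^5/3 - 38*b^4/9 + 26*b^3/3 + 128*b^2/3 - 721*b/9 + 98/3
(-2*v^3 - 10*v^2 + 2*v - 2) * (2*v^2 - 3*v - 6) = -4*v^5 - 14*v^4 + 46*v^3 + 50*v^2 - 6*v + 12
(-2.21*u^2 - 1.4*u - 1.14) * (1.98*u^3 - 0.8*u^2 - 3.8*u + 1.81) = -4.3758*u^5 - 1.004*u^4 + 7.2608*u^3 + 2.2319*u^2 + 1.798*u - 2.0634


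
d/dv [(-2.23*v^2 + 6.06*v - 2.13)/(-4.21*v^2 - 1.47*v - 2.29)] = (28.7907*v^2 - 7.7212*v - 17.0085)/(17.7241*v^4 + 12.3774*v^3 + 21.4427*v^2 + 6.7326*v + 5.2441)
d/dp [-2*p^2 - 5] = -4*p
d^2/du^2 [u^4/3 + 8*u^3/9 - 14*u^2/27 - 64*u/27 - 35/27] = 4*u^2 + 16*u/3 - 28/27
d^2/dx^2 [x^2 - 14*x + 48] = 2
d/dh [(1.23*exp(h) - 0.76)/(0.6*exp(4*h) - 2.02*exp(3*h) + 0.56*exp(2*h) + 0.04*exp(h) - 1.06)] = (-2.214*exp(4*h) + 6.7932*exp(3*h) - 5.2944*exp(2*h) + 0.8512*exp(h) - 1.2734)*exp(h)/(0.36*exp(8*h) - 2.424*exp(7*h) + 4.7524*exp(6*h) - 2.2144*exp(5*h) - 1.12*exp(4*h) + 4.3272*exp(3*h) - 1.1856*exp(2*h) - 0.0848*exp(h) + 1.1236)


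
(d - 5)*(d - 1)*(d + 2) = d^3 - 4*d^2 - 7*d + 10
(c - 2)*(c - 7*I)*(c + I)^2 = c^4 - 2*c^3 - 5*I*c^3 + 13*c^2 + 10*I*c^2 - 26*c + 7*I*c - 14*I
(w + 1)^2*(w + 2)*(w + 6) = w^4 + 10*w^3 + 29*w^2 + 32*w + 12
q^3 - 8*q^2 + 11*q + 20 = (q - 5)*(q - 4)*(q + 1)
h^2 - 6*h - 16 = (h - 8)*(h + 2)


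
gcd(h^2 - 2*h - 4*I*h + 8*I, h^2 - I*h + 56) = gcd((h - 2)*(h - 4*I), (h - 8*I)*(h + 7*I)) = 1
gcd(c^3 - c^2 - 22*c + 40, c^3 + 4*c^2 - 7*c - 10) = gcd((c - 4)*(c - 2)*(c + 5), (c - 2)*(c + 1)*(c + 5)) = c^2 + 3*c - 10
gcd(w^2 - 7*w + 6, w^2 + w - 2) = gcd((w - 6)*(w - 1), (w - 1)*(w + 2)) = w - 1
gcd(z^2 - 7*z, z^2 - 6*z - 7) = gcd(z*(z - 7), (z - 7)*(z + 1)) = z - 7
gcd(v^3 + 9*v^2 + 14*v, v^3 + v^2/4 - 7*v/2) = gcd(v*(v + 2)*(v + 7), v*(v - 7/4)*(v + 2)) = v^2 + 2*v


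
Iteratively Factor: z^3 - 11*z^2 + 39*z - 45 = (z - 3)*(z^2 - 8*z + 15) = (z - 5)*(z - 3)*(z - 3)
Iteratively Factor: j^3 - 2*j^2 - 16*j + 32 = (j - 4)*(j^2 + 2*j - 8) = (j - 4)*(j - 2)*(j + 4)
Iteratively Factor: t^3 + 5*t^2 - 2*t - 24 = (t + 4)*(t^2 + t - 6) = (t - 2)*(t + 4)*(t + 3)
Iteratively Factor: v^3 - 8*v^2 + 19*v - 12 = (v - 3)*(v^2 - 5*v + 4) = (v - 4)*(v - 3)*(v - 1)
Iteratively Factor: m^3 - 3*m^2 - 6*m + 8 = (m - 1)*(m^2 - 2*m - 8) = (m - 1)*(m + 2)*(m - 4)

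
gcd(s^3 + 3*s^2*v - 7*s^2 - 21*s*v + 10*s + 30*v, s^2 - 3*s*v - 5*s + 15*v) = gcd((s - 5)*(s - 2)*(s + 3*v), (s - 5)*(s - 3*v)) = s - 5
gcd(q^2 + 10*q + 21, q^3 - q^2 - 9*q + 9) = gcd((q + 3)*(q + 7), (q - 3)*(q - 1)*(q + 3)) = q + 3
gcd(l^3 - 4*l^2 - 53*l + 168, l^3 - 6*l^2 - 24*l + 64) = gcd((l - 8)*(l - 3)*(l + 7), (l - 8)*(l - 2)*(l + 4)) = l - 8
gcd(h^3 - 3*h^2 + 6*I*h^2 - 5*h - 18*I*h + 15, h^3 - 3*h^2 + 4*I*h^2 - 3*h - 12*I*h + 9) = h^2 + h*(-3 + I) - 3*I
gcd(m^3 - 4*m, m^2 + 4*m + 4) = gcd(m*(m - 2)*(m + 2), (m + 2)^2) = m + 2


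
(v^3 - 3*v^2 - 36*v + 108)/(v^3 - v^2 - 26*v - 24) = (v^2 + 3*v - 18)/(v^2 + 5*v + 4)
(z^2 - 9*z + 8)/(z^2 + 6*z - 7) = (z - 8)/(z + 7)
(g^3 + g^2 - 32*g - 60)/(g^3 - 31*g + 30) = (g^3 + g^2 - 32*g - 60)/(g^3 - 31*g + 30)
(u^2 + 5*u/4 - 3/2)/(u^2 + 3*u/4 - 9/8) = 2*(u + 2)/(2*u + 3)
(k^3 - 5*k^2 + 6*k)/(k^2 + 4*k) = (k^2 - 5*k + 6)/(k + 4)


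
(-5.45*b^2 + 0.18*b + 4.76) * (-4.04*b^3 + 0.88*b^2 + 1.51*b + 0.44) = 22.018*b^5 - 5.5232*b^4 - 27.3015*b^3 + 2.0626*b^2 + 7.2668*b + 2.0944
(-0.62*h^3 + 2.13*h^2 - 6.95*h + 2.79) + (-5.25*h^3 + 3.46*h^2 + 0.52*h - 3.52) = -5.87*h^3 + 5.59*h^2 - 6.43*h - 0.73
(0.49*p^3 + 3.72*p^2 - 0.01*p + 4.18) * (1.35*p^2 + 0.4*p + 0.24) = 0.6615*p^5 + 5.218*p^4 + 1.5921*p^3 + 6.5318*p^2 + 1.6696*p + 1.0032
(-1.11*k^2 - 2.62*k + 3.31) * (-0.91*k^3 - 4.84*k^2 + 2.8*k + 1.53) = 1.0101*k^5 + 7.7566*k^4 + 6.5607*k^3 - 25.0547*k^2 + 5.2594*k + 5.0643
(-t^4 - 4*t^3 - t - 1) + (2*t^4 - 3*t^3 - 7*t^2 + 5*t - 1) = t^4 - 7*t^3 - 7*t^2 + 4*t - 2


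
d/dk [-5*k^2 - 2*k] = -10*k - 2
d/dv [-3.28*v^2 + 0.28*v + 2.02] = 0.28 - 6.56*v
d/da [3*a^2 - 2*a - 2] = 6*a - 2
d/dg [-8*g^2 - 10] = -16*g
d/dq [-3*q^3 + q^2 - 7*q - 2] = -9*q^2 + 2*q - 7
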